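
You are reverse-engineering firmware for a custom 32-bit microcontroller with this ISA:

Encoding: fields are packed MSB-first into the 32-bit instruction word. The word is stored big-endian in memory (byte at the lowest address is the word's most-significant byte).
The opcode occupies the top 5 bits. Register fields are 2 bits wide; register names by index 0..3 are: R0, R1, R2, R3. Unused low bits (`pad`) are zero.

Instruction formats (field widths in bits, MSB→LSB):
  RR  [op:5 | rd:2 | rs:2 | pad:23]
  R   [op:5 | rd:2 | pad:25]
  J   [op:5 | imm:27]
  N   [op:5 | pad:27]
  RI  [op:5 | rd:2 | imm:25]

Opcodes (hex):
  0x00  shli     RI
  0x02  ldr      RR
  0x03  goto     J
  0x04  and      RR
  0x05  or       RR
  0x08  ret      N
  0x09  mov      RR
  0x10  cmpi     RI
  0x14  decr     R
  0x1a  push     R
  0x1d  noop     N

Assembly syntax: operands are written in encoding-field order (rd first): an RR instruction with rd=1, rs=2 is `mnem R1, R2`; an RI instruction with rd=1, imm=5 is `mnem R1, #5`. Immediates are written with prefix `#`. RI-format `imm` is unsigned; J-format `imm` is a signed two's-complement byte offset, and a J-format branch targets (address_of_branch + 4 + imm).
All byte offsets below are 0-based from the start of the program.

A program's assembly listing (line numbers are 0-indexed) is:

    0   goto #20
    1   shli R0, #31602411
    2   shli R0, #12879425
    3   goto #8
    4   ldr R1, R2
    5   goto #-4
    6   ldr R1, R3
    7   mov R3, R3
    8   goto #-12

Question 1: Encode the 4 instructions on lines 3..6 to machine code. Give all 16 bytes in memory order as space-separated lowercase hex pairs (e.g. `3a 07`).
3. goto fields op=0x3:5|imm=8:27 → word 18000008h → 18 00 00 08
4. ldr fields op=0x2:5|rd=1:2|rs=2:2|pad=0:23 → word 13000000h → 13 00 00 00
5. goto fields op=0x3:5|imm=-4:27 → word 1ffffffch → 1f ff ff fc
6. ldr fields op=0x2:5|rd=1:2|rs=3:2|pad=0:23 → word 13800000h → 13 80 00 00

18 00 00 08 13 00 00 00 1f ff ff fc 13 80 00 00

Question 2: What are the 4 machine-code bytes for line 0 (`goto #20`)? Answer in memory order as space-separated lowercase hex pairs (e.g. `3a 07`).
18 00 00 14

line 0 (goto): pack op=0x3:5|imm=20:27 = 0x18000014; big→ 18 00 00 14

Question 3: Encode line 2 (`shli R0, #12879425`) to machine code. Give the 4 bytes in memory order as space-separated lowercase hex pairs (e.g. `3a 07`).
00 c4 86 41

line 2 (shli): pack op=0x0:5|rd=0:2|imm=12879425:25 = 0x00c48641; big→ 00 c4 86 41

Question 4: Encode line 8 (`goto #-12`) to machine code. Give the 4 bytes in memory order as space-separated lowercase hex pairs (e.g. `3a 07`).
line 8 (goto): pack op=0x3:5|imm=-12:27 = 0x1ffffff4; big→ 1f ff ff f4

1f ff ff f4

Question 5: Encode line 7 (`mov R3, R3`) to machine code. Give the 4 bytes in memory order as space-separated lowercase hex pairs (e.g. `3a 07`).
L7: mov op=0x9:5|rd=3:2|rs=3:2|pad=0:23 ⇒ 0x4f800000 ⇒ big 4f 80 00 00

4f 80 00 00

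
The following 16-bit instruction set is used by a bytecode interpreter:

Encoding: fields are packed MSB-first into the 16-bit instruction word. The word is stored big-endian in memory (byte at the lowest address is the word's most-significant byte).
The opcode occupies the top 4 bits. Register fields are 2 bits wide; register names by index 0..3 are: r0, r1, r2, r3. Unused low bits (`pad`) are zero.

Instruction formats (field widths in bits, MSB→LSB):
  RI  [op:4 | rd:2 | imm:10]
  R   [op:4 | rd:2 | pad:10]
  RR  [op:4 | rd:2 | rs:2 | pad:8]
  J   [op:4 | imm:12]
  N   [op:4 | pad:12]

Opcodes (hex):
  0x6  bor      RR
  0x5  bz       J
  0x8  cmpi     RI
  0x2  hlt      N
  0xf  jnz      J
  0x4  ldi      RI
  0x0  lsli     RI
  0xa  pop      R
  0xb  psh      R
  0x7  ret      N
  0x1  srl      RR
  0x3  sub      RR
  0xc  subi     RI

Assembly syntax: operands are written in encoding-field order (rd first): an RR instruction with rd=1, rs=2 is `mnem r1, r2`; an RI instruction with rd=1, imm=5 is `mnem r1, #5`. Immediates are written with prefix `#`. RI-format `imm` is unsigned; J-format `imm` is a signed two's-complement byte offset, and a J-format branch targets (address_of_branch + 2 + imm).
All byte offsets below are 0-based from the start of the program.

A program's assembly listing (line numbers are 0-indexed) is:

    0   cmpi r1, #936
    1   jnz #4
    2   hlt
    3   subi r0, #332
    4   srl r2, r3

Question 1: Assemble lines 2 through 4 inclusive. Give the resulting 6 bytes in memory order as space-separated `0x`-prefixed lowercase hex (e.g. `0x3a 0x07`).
line 2 (hlt): pack op=0x2:4|pad=0:12 = 0x2000; big→ 20 00
line 3 (subi): pack op=0xc:4|rd=0:2|imm=332:10 = 0xc14c; big→ c1 4c
line 4 (srl): pack op=0x1:4|rd=2:2|rs=3:2|pad=0:8 = 0x1b00; big→ 1b 00

0x20 0x00 0xc1 0x4c 0x1b 0x00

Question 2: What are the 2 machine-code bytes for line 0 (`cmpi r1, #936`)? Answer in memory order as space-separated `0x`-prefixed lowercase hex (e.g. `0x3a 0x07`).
0x87 0xa8

line 0 (cmpi): pack op=0x8:4|rd=1:2|imm=936:10 = 0x87a8; big→ 87 a8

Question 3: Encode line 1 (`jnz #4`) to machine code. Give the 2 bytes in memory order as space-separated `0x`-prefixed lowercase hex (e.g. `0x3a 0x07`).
0xf0 0x04

1. jnz fields op=0xf:4|imm=4:12 → word f004h → f0 04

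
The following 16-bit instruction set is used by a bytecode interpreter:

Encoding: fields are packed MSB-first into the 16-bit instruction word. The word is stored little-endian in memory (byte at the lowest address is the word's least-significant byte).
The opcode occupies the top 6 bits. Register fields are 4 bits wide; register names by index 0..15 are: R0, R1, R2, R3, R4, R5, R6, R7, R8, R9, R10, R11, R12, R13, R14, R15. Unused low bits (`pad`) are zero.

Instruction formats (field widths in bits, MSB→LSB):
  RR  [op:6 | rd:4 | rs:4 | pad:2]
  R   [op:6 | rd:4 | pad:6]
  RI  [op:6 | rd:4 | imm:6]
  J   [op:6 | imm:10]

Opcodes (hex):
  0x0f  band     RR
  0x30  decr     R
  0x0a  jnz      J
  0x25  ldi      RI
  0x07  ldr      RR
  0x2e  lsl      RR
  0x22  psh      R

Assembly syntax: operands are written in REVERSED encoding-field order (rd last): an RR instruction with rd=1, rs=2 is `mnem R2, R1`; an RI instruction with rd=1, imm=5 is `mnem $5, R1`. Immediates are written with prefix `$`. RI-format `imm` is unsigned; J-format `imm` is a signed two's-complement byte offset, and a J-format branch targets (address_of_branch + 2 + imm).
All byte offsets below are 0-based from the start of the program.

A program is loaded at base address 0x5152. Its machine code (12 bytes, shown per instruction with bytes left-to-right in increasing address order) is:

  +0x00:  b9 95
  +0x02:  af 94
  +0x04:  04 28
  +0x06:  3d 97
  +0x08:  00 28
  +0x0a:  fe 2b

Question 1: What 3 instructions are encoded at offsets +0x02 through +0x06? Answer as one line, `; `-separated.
ldi $47, R2; jnz $4; ldi $61, R12

[02] af 94 → 0x94af
  opcode bits[15:10]=0x25: ldi/RI
  rd: (w>>6)&0xf=0x2 → R2
  imm: (w>>0)&0x3f=0x2f → $47
[04] 04 28 → 0x2804
  opcode bits[15:10]=0xa: jnz/J
  imm: (w>>0)&0x3ff=0x4 → $4
[06] 3d 97 → 0x973d
  opcode bits[15:10]=0x25: ldi/RI
  rd: (w>>6)&0xf=0xc → R12
  imm: (w>>0)&0x3f=0x3d → $61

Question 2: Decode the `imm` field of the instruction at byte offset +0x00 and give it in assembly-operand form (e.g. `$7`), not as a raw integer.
[00] b9 95 → 0x95b9
  op=0x95b9>>10=0x25 ⇒ ldi (RI)
  rd: (w>>6)&0xf=0x6 → R6
  imm: (w>>0)&0x3f=0x39 → $57

$57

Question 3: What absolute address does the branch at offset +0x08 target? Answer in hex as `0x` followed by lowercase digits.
@+08  little-endian(00 28) = 0x2800
  op=0x2800>>10=0xa ⇒ jnz (J)
  imm: (w>>0)&0x3ff=0x0 → $0
  target = base 0x5152 + off 0x08 + 2 + imm 0 = 0x515c

0x515c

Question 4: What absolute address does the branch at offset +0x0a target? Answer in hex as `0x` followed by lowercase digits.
+0x0a: fe 2b ⇒ word 0x2bfe (little)
  top 6b → 0xa → jnz [J]
  imm@[9:0]=0x3fe (s10→-2) ⇒ $-2
  target = base 0x5152 + off 0x0a + 2 + imm -2 = 0x515c

0x515c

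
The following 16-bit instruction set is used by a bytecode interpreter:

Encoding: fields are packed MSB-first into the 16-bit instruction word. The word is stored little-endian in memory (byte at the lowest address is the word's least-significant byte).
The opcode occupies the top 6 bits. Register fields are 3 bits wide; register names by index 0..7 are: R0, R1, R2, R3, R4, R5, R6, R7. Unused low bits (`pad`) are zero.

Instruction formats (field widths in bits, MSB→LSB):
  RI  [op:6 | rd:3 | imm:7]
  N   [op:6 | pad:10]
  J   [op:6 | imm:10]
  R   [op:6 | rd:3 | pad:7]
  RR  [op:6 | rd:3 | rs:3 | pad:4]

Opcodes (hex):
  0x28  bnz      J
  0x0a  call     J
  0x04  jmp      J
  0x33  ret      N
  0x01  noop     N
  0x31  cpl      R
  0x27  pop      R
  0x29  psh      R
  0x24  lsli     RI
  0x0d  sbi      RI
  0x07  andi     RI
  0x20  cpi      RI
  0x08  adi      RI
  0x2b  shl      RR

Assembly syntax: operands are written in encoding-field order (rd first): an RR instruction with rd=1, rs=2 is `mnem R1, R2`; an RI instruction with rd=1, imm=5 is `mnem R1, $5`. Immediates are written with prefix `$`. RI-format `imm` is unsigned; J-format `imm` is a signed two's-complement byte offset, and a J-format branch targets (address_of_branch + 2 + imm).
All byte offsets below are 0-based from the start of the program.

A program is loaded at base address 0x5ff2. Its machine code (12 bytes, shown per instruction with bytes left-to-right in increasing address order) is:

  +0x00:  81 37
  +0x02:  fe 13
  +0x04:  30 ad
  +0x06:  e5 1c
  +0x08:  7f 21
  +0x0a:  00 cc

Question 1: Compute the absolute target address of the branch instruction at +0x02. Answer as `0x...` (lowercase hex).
0x5ff4

off 0x02: read fe 13 as little → 0x13fe
  top 6b → 0x4 → jmp [J]
  imm: (w>>0)&0x3ff=0x3fe (s10→-2) → $-2
  target = base 0x5ff2 + off 0x02 + 2 + imm -2 = 0x5ff4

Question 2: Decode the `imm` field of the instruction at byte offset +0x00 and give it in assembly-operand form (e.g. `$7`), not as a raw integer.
off 0x00: read 81 37 as little → 0x3781
  op=0x3781>>10=0xd ⇒ sbi (RI)
  rd@[9:7]=0x7 ⇒ R7
  imm@[6:0]=0x1 ⇒ $1

$1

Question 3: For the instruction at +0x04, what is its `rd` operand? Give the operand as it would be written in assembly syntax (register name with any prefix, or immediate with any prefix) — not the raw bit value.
R2

+0x04: 30 ad ⇒ word 0xad30 (little)
  opcode bits[15:10]=0x2b: shl/RR
  [9:7] rd=2 = R2
  [6:4] rs=3 = R3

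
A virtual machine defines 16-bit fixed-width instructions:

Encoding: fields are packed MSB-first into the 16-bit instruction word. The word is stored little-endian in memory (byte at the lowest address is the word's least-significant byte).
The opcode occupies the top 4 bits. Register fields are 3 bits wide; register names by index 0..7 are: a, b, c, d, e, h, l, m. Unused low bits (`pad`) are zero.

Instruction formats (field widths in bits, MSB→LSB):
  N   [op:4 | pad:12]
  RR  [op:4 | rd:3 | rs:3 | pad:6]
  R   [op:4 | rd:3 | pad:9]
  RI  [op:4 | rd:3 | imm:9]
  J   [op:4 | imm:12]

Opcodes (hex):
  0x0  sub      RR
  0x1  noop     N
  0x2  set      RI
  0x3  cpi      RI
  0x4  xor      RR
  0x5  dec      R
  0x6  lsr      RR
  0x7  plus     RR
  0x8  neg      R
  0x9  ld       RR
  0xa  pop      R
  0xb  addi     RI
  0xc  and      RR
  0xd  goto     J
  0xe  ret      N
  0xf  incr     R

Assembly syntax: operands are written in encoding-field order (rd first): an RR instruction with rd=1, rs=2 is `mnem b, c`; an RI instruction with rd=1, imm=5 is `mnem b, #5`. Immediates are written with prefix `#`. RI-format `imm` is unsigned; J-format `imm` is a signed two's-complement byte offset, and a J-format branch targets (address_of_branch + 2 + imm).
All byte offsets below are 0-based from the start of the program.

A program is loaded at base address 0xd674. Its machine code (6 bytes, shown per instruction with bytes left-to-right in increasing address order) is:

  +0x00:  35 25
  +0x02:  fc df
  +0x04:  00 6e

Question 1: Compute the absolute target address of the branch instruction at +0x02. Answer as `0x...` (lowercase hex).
+0x02: fc df ⇒ word 0xdffc (little)
  opcode bits[15:12]=0xd: goto/J
  imm@[11:0]=0xffc (s12→-4) ⇒ #-4
  target = base 0xd674 + off 0x02 + 2 + imm -4 = 0xd674

0xd674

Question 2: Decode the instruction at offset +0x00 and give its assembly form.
set c, #309

[00] 35 25 → 0x2535
  op=0x2535>>12=0x2 ⇒ set (RI)
  [11:9] rd=2 = c
  [8:0] imm=309 = #309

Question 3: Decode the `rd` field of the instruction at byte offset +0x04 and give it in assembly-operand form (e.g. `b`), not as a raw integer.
m

off 0x04: read 00 6e as little → 0x6e00
  opcode bits[15:12]=0x6: lsr/RR
  rd: (w>>9)&0x7=0x7 → m
  rs: (w>>6)&0x7=0x0 → a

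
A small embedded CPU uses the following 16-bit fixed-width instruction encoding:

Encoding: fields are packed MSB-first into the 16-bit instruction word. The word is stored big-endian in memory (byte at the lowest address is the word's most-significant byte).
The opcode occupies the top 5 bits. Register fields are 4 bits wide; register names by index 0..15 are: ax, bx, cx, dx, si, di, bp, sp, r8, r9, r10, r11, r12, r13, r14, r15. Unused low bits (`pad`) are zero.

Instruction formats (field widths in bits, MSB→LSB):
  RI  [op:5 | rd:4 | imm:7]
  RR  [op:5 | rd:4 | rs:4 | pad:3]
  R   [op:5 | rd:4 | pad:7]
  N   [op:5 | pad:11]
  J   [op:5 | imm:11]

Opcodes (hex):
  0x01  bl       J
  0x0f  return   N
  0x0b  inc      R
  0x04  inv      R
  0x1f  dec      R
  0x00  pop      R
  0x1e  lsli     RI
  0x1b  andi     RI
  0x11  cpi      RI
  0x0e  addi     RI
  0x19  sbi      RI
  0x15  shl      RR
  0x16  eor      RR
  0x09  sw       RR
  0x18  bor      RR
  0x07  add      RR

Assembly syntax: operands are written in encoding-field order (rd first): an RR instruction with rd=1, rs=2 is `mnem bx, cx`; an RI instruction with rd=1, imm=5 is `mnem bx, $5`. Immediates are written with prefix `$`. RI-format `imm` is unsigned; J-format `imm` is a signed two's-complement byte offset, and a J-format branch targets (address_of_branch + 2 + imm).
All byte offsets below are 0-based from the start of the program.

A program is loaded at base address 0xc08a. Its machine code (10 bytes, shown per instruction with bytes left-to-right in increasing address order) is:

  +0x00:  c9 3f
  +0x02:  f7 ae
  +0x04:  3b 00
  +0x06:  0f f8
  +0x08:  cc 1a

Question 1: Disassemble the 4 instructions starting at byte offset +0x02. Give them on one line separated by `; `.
lsli r15, $46; add bp, ax; bl $-8; sbi r8, $26

[02] f7 ae → 0xf7ae
  opcode bits[15:11]=0x1e: lsli/RI
  rd: (w>>7)&0xf=0xf → r15
  imm: (w>>0)&0x7f=0x2e → $46
[04] 3b 00 → 0x3b00
  opcode bits[15:11]=0x7: add/RR
  rd: (w>>7)&0xf=0x6 → bp
  rs: (w>>3)&0xf=0x0 → ax
[06] 0f f8 → 0x0ff8
  opcode bits[15:11]=0x1: bl/J
  imm: (w>>0)&0x7ff=0x7f8 (s11→-8) → $-8
[08] cc 1a → 0xcc1a
  opcode bits[15:11]=0x19: sbi/RI
  rd: (w>>7)&0xf=0x8 → r8
  imm: (w>>0)&0x7f=0x1a → $26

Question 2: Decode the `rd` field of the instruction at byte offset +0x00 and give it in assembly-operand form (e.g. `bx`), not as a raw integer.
off 0x00: read c9 3f as big → 0xc93f
  top 5b → 0x19 → sbi [RI]
  rd: (w>>7)&0xf=0x2 → cx
  imm: (w>>0)&0x7f=0x3f → $63

cx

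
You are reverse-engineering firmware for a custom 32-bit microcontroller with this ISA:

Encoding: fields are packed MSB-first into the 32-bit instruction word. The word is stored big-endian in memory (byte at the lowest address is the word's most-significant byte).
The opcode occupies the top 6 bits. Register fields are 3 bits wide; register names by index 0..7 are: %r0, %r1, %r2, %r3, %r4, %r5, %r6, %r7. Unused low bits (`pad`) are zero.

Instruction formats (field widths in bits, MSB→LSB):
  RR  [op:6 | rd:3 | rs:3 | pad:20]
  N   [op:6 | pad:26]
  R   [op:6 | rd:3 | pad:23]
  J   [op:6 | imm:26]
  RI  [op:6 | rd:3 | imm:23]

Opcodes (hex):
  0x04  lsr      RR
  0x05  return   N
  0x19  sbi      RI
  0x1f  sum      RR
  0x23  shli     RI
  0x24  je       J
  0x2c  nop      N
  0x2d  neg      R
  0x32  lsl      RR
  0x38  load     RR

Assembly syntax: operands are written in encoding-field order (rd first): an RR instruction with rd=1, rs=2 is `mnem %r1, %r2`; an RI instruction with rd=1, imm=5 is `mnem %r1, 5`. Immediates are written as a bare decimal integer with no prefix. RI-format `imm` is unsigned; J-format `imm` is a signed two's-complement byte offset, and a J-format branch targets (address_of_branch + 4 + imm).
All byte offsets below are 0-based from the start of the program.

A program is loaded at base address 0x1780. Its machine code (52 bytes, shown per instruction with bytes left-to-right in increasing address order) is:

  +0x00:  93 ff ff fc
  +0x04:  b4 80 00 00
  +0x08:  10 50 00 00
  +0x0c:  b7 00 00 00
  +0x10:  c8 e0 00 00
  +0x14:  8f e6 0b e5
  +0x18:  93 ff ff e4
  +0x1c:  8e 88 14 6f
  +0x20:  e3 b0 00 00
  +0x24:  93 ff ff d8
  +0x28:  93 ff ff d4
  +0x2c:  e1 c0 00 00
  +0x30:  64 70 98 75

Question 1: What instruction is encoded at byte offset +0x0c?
@+0c  big-endian(b7 00 00 00) = 0xb7000000
  opcode bits[31:26]=0x2d: neg/R
  rd: (w>>23)&0x7=0x6 → %r6

neg %r6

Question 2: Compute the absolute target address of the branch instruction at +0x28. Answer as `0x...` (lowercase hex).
0x1780

@+28  big-endian(93 ff ff d4) = 0x93ffffd4
  op=0x93ffffd4>>26=0x24 ⇒ je (J)
  imm@[25:0]=0x3ffffd4 (s26→-44) ⇒ -44
  target = base 0x1780 + off 0x28 + 4 + imm -44 = 0x1780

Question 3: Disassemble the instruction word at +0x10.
lsl %r1, %r6

[10] c8 e0 00 00 → 0xc8e00000
  top 6b → 0x32 → lsl [RR]
  rd@[25:23]=0x1 ⇒ %r1
  rs@[22:20]=0x6 ⇒ %r6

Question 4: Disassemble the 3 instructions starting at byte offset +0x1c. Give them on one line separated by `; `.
shli %r5, 529519; load %r7, %r3; je -40

[1c] 8e 88 14 6f → 0x8e88146f
  op=0x8e88146f>>26=0x23 ⇒ shli (RI)
  rd: (w>>23)&0x7=0x5 → %r5
  imm: (w>>0)&0x7fffff=0x8146f → 529519
[20] e3 b0 00 00 → 0xe3b00000
  op=0xe3b00000>>26=0x38 ⇒ load (RR)
  rd: (w>>23)&0x7=0x7 → %r7
  rs: (w>>20)&0x7=0x3 → %r3
[24] 93 ff ff d8 → 0x93ffffd8
  op=0x93ffffd8>>26=0x24 ⇒ je (J)
  imm: (w>>0)&0x3ffffff=0x3ffffd8 (s26→-40) → -40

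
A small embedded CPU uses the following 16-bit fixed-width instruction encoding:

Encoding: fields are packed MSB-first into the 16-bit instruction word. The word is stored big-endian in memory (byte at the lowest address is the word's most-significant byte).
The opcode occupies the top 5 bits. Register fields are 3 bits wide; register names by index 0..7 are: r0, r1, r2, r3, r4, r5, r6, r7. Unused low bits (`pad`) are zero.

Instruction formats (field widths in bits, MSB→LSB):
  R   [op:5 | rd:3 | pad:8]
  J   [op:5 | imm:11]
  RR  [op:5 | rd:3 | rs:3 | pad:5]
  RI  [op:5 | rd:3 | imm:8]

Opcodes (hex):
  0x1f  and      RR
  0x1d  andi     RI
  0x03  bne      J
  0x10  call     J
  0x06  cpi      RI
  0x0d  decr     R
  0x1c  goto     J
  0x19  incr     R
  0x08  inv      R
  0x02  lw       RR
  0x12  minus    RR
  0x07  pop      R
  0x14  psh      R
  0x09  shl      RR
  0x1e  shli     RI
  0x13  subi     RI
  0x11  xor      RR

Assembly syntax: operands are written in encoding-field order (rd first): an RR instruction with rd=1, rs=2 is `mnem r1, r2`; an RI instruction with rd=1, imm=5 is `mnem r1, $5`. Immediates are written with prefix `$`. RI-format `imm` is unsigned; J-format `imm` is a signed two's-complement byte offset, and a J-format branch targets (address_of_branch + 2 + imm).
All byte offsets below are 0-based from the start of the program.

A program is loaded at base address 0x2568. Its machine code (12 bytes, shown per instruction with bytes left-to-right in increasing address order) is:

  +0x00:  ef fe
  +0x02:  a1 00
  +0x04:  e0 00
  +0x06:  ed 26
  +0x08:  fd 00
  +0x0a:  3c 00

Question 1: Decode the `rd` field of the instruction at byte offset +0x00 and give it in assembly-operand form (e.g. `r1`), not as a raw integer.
+0x00: ef fe ⇒ word 0xeffe (big)
  opcode bits[15:11]=0x1d: andi/RI
  [10:8] rd=7 = r7
  [7:0] imm=254 = $254

r7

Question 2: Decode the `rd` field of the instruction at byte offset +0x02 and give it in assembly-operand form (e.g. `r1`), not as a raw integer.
@+02  big-endian(a1 00) = 0xa100
  opcode bits[15:11]=0x14: psh/R
  rd@[10:8]=0x1 ⇒ r1

r1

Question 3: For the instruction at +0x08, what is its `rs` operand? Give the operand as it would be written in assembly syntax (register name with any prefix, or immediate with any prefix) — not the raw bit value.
r0

[08] fd 00 → 0xfd00
  opcode bits[15:11]=0x1f: and/RR
  rd: (w>>8)&0x7=0x5 → r5
  rs: (w>>5)&0x7=0x0 → r0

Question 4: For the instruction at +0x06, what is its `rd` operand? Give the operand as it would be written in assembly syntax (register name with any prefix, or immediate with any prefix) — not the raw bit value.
[06] ed 26 → 0xed26
  top 5b → 0x1d → andi [RI]
  rd@[10:8]=0x5 ⇒ r5
  imm@[7:0]=0x26 ⇒ $38

r5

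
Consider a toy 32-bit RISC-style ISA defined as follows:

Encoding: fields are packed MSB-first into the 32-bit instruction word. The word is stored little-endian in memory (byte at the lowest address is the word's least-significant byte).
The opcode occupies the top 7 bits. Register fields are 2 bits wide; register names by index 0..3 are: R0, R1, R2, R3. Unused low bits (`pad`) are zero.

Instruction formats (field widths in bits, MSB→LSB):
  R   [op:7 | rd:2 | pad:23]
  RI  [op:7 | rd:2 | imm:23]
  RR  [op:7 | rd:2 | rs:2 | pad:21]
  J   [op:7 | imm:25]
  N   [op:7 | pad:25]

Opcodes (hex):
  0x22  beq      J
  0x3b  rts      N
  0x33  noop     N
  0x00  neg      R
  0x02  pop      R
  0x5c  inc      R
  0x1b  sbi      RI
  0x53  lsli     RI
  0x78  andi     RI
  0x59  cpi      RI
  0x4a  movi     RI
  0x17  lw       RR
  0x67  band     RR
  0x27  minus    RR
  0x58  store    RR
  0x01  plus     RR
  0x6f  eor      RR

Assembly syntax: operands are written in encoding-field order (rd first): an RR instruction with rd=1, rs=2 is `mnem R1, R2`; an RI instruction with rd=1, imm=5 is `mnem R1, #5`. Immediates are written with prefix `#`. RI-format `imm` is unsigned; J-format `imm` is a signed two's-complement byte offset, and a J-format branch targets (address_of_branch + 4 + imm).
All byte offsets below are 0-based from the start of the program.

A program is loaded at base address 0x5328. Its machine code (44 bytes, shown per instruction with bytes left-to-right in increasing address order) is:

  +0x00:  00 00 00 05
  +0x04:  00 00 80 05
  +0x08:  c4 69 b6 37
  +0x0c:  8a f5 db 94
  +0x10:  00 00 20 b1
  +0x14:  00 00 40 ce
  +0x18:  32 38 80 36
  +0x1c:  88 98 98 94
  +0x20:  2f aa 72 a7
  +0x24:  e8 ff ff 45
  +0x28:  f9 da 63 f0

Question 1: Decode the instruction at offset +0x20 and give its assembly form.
lsli R2, #7514671

+0x20: 2f aa 72 a7 ⇒ word 0xa772aa2f (little)
  opcode bits[31:25]=0x53: lsli/RI
  rd@[24:23]=0x2 ⇒ R2
  imm@[22:0]=0x72aa2f ⇒ #7514671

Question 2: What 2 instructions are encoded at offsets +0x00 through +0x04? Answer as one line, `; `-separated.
pop R2; pop R3

@+00  little-endian(00 00 00 05) = 0x05000000
  top 7b → 0x2 → pop [R]
  [24:23] rd=2 = R2
@+04  little-endian(00 00 80 05) = 0x05800000
  top 7b → 0x2 → pop [R]
  [24:23] rd=3 = R3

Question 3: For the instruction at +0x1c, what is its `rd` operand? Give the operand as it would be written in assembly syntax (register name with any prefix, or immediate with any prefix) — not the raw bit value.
+0x1c: 88 98 98 94 ⇒ word 0x94989888 (little)
  op=0x94989888>>25=0x4a ⇒ movi (RI)
  [24:23] rd=1 = R1
  [22:0] imm=1611912 = #1611912

R1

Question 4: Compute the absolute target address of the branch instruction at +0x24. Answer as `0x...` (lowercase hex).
+0x24: e8 ff ff 45 ⇒ word 0x45ffffe8 (little)
  opcode bits[31:25]=0x22: beq/J
  imm: (w>>0)&0x1ffffff=0x1ffffe8 (s25→-24) → #-24
  target = base 0x5328 + off 0x24 + 4 + imm -24 = 0x5338

0x5338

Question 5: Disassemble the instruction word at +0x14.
@+14  little-endian(00 00 40 ce) = 0xce400000
  op=0xce400000>>25=0x67 ⇒ band (RR)
  rd@[24:23]=0x0 ⇒ R0
  rs@[22:21]=0x2 ⇒ R2

band R0, R2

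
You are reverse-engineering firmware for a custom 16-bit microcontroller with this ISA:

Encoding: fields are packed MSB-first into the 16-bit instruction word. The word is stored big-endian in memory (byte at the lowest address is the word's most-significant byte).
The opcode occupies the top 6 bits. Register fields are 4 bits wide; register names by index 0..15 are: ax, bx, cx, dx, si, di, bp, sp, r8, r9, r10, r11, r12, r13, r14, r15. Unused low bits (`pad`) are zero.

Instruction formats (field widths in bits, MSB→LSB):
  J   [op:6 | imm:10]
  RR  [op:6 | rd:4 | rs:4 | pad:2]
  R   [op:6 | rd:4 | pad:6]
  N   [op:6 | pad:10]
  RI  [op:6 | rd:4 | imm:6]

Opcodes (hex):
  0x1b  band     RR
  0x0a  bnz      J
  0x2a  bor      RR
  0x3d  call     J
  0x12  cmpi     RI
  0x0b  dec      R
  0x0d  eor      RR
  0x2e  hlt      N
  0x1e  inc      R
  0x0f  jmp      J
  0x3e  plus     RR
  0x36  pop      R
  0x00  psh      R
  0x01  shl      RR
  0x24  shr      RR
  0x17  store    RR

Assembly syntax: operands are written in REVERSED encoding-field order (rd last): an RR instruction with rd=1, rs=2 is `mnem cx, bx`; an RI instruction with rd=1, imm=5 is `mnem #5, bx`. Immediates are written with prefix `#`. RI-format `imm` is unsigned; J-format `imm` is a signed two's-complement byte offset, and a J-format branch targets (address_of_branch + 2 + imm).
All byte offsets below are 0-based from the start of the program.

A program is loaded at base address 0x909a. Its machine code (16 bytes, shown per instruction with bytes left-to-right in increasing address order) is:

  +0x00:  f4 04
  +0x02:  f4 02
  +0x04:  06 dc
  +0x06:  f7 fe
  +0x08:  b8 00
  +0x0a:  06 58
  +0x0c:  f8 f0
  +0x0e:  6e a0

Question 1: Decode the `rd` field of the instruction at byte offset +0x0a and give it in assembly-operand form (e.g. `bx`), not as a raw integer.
@+0a  big-endian(06 58) = 0x0658
  top 6b → 0x1 → shl [RR]
  rd: (w>>6)&0xf=0x9 → r9
  rs: (w>>2)&0xf=0x6 → bp

r9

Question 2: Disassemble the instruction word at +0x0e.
off 0x0e: read 6e a0 as big → 0x6ea0
  top 6b → 0x1b → band [RR]
  rd@[9:6]=0xa ⇒ r10
  rs@[5:2]=0x8 ⇒ r8

band r8, r10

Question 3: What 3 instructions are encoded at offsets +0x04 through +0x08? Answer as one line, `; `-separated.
shl sp, r11; call #-2; hlt

@+04  big-endian(06 dc) = 0x06dc
  op=0x06dc>>10=0x1 ⇒ shl (RR)
  rd@[9:6]=0xb ⇒ r11
  rs@[5:2]=0x7 ⇒ sp
@+06  big-endian(f7 fe) = 0xf7fe
  op=0xf7fe>>10=0x3d ⇒ call (J)
  imm@[9:0]=0x3fe (s10→-2) ⇒ #-2
@+08  big-endian(b8 00) = 0xb800
  op=0xb800>>10=0x2e ⇒ hlt (N)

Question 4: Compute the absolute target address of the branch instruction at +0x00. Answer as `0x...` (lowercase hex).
0x90a0

+0x00: f4 04 ⇒ word 0xf404 (big)
  opcode bits[15:10]=0x3d: call/J
  imm@[9:0]=0x4 ⇒ #4
  target = base 0x909a + off 0x00 + 2 + imm 4 = 0x90a0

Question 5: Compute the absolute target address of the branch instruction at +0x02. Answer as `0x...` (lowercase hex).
0x90a0

+0x02: f4 02 ⇒ word 0xf402 (big)
  op=0xf402>>10=0x3d ⇒ call (J)
  imm@[9:0]=0x2 ⇒ #2
  target = base 0x909a + off 0x02 + 2 + imm 2 = 0x90a0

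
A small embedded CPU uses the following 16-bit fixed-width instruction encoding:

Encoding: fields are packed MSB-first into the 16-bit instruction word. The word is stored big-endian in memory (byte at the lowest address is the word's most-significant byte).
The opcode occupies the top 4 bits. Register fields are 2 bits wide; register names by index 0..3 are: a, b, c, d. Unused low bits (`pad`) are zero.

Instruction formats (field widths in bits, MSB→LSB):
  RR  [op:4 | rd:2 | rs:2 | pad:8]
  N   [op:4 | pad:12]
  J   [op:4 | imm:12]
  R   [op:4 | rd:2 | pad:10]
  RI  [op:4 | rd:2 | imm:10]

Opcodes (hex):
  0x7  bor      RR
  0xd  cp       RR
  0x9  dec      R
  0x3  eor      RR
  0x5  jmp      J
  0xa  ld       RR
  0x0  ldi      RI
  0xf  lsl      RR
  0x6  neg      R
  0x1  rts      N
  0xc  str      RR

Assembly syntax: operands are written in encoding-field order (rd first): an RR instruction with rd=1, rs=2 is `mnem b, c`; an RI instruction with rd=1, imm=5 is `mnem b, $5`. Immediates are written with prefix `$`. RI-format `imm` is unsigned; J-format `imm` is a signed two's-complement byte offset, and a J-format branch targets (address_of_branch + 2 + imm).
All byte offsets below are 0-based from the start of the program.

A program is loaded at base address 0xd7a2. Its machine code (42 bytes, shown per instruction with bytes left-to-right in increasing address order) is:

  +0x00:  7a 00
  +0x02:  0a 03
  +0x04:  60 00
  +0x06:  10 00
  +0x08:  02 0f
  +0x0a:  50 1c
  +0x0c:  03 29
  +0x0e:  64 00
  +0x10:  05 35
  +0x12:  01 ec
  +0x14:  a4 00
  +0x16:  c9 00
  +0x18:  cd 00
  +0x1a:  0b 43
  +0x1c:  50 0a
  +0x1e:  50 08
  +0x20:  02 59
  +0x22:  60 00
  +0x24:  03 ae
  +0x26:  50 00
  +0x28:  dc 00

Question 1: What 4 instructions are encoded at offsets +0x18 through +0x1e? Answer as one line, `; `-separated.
@+18  big-endian(cd 00) = 0xcd00
  op=0xcd00>>12=0xc ⇒ str (RR)
  rd@[11:10]=0x3 ⇒ d
  rs@[9:8]=0x1 ⇒ b
@+1a  big-endian(0b 43) = 0x0b43
  op=0x0b43>>12=0x0 ⇒ ldi (RI)
  rd@[11:10]=0x2 ⇒ c
  imm@[9:0]=0x343 ⇒ $835
@+1c  big-endian(50 0a) = 0x500a
  op=0x500a>>12=0x5 ⇒ jmp (J)
  imm@[11:0]=0xa ⇒ $10
@+1e  big-endian(50 08) = 0x5008
  op=0x5008>>12=0x5 ⇒ jmp (J)
  imm@[11:0]=0x8 ⇒ $8

str d, b; ldi c, $835; jmp $10; jmp $8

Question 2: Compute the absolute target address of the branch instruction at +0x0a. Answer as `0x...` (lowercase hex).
off 0x0a: read 50 1c as big → 0x501c
  opcode bits[15:12]=0x5: jmp/J
  [11:0] imm=28 = $28
  target = base 0xd7a2 + off 0x0a + 2 + imm 28 = 0xd7ca

0xd7ca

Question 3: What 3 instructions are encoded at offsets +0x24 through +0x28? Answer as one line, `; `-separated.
ldi a, $942; jmp $0; cp d, a

+0x24: 03 ae ⇒ word 0x03ae (big)
  op=0x03ae>>12=0x0 ⇒ ldi (RI)
  rd@[11:10]=0x0 ⇒ a
  imm@[9:0]=0x3ae ⇒ $942
+0x26: 50 00 ⇒ word 0x5000 (big)
  op=0x5000>>12=0x5 ⇒ jmp (J)
  imm@[11:0]=0x0 ⇒ $0
+0x28: dc 00 ⇒ word 0xdc00 (big)
  op=0xdc00>>12=0xd ⇒ cp (RR)
  rd@[11:10]=0x3 ⇒ d
  rs@[9:8]=0x0 ⇒ a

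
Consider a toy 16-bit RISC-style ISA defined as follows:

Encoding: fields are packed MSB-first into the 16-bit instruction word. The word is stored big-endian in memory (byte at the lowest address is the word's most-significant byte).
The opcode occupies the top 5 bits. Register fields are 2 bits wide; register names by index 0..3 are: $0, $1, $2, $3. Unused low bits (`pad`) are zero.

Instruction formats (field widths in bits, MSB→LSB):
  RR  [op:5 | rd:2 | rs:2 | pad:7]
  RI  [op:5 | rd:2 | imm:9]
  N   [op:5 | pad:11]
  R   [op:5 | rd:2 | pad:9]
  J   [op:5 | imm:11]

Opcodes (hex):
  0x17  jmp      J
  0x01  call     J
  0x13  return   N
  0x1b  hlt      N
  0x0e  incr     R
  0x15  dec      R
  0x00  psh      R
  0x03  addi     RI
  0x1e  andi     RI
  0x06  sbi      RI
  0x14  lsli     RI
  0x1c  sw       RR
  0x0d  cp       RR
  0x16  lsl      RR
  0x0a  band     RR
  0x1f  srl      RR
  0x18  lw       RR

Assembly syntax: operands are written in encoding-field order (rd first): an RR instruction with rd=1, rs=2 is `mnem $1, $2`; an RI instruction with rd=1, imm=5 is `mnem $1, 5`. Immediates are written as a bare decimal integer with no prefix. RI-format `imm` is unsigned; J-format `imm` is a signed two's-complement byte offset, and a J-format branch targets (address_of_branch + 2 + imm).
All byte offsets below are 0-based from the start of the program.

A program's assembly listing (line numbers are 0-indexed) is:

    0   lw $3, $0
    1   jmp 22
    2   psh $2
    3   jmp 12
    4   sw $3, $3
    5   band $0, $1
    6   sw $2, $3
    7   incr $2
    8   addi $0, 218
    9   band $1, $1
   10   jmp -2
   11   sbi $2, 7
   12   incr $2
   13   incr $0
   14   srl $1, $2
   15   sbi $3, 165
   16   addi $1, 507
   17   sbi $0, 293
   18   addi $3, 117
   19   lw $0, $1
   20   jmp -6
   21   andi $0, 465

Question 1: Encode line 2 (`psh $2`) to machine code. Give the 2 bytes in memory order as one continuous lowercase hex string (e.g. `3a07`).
L2: psh op=0x0:5|rd=2:2|pad=0:9 ⇒ 0x0400 ⇒ big 04 00

0400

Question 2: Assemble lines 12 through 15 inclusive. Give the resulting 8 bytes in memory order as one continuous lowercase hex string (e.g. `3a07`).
74007000fb0036a5

line 12 (incr): pack op=0xe:5|rd=2:2|pad=0:9 = 0x7400; big→ 74 00
line 13 (incr): pack op=0xe:5|rd=0:2|pad=0:9 = 0x7000; big→ 70 00
line 14 (srl): pack op=0x1f:5|rd=1:2|rs=2:2|pad=0:7 = 0xfb00; big→ fb 00
line 15 (sbi): pack op=0x6:5|rd=3:2|imm=165:9 = 0x36a5; big→ 36 a5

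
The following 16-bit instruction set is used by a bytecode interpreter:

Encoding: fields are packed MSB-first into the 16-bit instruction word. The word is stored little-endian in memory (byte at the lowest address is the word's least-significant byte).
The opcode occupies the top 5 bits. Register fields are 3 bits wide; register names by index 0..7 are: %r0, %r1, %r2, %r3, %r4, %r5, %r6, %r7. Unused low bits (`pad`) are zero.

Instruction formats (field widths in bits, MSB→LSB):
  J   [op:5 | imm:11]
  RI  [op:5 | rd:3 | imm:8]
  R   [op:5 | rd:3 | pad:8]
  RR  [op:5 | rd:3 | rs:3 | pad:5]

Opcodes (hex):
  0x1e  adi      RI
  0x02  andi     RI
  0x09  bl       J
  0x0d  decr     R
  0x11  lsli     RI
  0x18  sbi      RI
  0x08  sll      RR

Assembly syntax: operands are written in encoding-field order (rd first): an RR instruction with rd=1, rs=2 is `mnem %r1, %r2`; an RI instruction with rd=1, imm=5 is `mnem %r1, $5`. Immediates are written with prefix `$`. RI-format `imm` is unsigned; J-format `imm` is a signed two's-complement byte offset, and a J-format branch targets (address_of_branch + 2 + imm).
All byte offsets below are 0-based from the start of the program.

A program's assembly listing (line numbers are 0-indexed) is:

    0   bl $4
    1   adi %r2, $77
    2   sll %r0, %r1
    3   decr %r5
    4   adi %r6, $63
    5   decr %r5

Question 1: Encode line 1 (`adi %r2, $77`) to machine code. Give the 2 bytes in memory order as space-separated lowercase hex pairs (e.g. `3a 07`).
4d f2

1. adi fields op=0x1e:5|rd=2:3|imm=77:8 → word f24dh → 4d f2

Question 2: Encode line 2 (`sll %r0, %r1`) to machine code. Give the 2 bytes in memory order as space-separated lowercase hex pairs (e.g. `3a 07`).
20 40

line 2 (sll): pack op=0x8:5|rd=0:3|rs=1:3|pad=0:5 = 0x4020; little→ 20 40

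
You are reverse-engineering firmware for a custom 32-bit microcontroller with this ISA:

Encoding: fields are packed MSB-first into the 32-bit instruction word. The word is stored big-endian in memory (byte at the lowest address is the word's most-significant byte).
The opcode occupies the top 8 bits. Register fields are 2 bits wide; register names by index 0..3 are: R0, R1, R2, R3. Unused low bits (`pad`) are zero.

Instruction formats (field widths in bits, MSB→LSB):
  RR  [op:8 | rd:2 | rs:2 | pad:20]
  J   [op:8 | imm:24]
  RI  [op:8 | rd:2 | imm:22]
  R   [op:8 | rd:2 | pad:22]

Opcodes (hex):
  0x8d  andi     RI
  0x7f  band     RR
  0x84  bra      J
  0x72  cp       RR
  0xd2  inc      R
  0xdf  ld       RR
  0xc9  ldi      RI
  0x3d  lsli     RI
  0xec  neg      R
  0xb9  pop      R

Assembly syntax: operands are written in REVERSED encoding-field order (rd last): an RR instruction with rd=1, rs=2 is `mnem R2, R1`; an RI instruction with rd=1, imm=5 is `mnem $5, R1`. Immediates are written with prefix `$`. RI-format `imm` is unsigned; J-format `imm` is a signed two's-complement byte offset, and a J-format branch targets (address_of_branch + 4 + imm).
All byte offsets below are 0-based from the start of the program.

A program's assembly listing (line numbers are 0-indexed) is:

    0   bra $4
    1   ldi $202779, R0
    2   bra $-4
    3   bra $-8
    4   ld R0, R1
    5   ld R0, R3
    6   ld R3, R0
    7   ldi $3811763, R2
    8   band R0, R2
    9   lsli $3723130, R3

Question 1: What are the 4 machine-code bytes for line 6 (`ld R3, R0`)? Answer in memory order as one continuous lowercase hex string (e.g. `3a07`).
line 6 (ld): pack op=0xdf:8|rd=0:2|rs=3:2|pad=0:20 = 0xdf300000; big→ df 30 00 00

df300000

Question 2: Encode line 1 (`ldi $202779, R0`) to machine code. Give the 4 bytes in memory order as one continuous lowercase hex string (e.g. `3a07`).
c903181b

L1: ldi op=0xc9:8|rd=0:2|imm=202779:22 ⇒ 0xc903181b ⇒ big c9 03 18 1b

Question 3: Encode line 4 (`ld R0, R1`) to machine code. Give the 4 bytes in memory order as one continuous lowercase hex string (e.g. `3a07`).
df400000

4. ld fields op=0xdf:8|rd=1:2|rs=0:2|pad=0:20 → word df400000h → df 40 00 00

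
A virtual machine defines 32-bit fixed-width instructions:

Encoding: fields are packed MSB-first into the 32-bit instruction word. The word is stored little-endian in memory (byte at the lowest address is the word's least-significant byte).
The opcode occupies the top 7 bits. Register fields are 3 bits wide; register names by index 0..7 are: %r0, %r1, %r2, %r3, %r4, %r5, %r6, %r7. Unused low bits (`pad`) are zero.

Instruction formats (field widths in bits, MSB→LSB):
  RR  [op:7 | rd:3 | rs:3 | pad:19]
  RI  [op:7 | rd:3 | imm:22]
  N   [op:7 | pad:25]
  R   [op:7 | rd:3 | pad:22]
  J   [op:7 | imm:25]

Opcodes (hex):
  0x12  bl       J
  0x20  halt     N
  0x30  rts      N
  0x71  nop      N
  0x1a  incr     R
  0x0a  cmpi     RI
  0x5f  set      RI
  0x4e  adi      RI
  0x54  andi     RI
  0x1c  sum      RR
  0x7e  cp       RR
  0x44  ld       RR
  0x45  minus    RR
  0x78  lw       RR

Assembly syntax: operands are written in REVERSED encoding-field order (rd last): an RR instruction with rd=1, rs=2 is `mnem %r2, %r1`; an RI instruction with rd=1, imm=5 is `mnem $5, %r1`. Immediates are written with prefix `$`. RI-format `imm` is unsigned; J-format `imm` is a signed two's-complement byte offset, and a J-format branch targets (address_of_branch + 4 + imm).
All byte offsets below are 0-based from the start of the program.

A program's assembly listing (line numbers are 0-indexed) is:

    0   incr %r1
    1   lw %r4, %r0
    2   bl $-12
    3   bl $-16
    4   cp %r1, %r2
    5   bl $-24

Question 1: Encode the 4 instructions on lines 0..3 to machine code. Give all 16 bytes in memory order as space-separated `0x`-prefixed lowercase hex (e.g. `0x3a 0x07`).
line 0 (incr): pack op=0x1a:7|rd=1:3|pad=0:22 = 0x34400000; little→ 00 00 40 34
line 1 (lw): pack op=0x78:7|rd=0:3|rs=4:3|pad=0:19 = 0xf0200000; little→ 00 00 20 f0
line 2 (bl): pack op=0x12:7|imm=-12:25 = 0x25fffff4; little→ f4 ff ff 25
line 3 (bl): pack op=0x12:7|imm=-16:25 = 0x25fffff0; little→ f0 ff ff 25

0x00 0x00 0x40 0x34 0x00 0x00 0x20 0xf0 0xf4 0xff 0xff 0x25 0xf0 0xff 0xff 0x25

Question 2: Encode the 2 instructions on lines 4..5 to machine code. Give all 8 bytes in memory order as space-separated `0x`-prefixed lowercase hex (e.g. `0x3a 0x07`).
0x00 0x00 0x88 0xfc 0xe8 0xff 0xff 0x25

L4: cp op=0x7e:7|rd=2:3|rs=1:3|pad=0:19 ⇒ 0xfc880000 ⇒ little 00 00 88 fc
L5: bl op=0x12:7|imm=-24:25 ⇒ 0x25ffffe8 ⇒ little e8 ff ff 25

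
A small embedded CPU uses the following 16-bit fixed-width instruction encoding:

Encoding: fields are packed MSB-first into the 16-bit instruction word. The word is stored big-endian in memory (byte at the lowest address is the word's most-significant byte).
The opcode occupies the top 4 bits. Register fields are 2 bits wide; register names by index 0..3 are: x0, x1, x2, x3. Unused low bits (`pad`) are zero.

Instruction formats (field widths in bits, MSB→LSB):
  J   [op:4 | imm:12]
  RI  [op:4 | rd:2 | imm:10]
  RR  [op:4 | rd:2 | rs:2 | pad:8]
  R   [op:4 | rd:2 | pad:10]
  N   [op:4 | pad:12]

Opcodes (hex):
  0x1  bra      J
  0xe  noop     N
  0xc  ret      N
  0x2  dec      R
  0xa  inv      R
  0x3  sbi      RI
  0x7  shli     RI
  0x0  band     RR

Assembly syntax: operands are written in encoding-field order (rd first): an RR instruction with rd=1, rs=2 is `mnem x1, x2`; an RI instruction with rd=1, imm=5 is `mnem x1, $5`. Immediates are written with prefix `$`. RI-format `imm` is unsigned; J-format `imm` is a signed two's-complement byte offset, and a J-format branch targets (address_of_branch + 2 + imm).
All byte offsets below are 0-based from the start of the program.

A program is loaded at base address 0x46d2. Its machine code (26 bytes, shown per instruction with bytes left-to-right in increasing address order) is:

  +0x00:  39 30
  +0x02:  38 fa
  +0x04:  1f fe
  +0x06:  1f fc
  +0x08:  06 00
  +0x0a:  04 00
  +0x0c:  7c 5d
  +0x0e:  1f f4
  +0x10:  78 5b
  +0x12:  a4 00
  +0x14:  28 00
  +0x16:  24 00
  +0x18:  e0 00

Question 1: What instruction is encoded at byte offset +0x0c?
shli x3, $93

+0x0c: 7c 5d ⇒ word 0x7c5d (big)
  top 4b → 0x7 → shli [RI]
  rd@[11:10]=0x3 ⇒ x3
  imm@[9:0]=0x5d ⇒ $93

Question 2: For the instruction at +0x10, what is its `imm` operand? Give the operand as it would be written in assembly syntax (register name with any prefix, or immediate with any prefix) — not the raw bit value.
$91

off 0x10: read 78 5b as big → 0x785b
  op=0x785b>>12=0x7 ⇒ shli (RI)
  [11:10] rd=2 = x2
  [9:0] imm=91 = $91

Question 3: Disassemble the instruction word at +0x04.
bra $-2

off 0x04: read 1f fe as big → 0x1ffe
  opcode bits[15:12]=0x1: bra/J
  [11:0] imm=4094 (s12→-2) = $-2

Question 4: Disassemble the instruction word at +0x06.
[06] 1f fc → 0x1ffc
  op=0x1ffc>>12=0x1 ⇒ bra (J)
  imm: (w>>0)&0xfff=0xffc (s12→-4) → $-4

bra $-4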